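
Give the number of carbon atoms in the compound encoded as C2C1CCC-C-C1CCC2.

The symbol for carbon appears 10 times in the SMILES.

10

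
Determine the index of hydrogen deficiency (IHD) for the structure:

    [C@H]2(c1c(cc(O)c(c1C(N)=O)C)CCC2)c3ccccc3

Molecular formula from the SMILES: C18H19NO2.
DoU = (2C + 2 + N − H − X)/2 = (2·18 + 2 + 1 − 19 − 0)/2 = 20/2 = 10.
(Structurally: 3 ring(s) + 7 π bond(s) = 10.)

10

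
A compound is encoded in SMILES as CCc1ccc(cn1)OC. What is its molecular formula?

Heavy atoms from the SMILES: 8 C, 1 N, 1 O.
Implicit hydrogens by atom environment:
  3 × C (aromatic): 1 H each → 3
  2 × C: 3 H each → 6
  2 × C (aromatic): no H
  1 × C: 2 H
  1 × N (aromatic): no H
  1 × O: no H
  Total hydrogens = 11.
Molecular formula: C8H11NO

C8H11NO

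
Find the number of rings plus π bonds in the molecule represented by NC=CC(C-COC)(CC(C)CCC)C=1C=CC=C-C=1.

5

Molecular formula from the SMILES: C18H29NO.
DoU = (2C + 2 + N − H − X)/2 = (2·18 + 2 + 1 − 29 − 0)/2 = 10/2 = 5.
(Structurally: 1 ring(s) + 4 π bond(s) = 5.)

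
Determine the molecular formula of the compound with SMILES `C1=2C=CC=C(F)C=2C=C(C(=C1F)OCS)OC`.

Heavy atoms from the SMILES: 12 C, 2 F, 2 O, 1 S.
Implicit hydrogens by atom environment:
  6 × C (aromatic): no H
  4 × C (aromatic): 1 H each → 4
  2 × F: no H
  2 × O: no H
  1 × C: 3 H
  1 × C: 2 H
  1 × S: 1 H
  Total hydrogens = 10.
Molecular formula: C12H10F2O2S

C12H10F2O2S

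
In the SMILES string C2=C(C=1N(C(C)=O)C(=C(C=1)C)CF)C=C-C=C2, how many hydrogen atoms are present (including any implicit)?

Hydrogens are implicit in SMILES; fill each atom to its normal valence:
  6 × C (aromatic): 1 H each → 6
  4 × C (aromatic): no H
  2 × C: 3 H each → 6
  1 × C: 2 H
  1 × C: no H
  1 × F: no H
  1 × N (aromatic): no H
  1 × O: no H
  Total hydrogens = 14.

14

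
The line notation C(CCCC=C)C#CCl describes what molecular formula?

Heavy atoms from the SMILES: 8 C, 1 Cl.
Implicit hydrogens by atom environment:
  5 × C: 2 H each → 10
  2 × C: no H
  1 × C: 1 H
  1 × Cl: no H
  Total hydrogens = 11.
Molecular formula: C8H11Cl

C8H11Cl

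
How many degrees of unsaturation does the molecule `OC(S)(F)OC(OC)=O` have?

Molecular formula from the SMILES: C3H5FO4S.
DoU = (2C + 2 + N − H − X)/2 = (2·3 + 2 + 0 − 5 − 1)/2 = 2/2 = 1.
(Structurally: 0 ring(s) + 1 π bond(s) = 1.)

1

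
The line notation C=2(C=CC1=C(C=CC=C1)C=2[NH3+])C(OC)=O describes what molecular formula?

Heavy atoms from the SMILES: 12 C, 1 N, 2 O.
Implicit hydrogens by atom environment:
  6 × C (aromatic): 1 H each → 6
  4 × C (aromatic): no H
  2 × O: no H
  1 × C: 3 H
  1 × C: no H
  1 × N (charge +1): 3 H
  Total hydrogens = 12.
Net charge +1.
Molecular formula: C12H12NO2+

C12H12NO2+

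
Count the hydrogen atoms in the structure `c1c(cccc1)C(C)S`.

Hydrogens are implicit in SMILES; fill each atom to its normal valence:
  5 × C (aromatic): 1 H each → 5
  1 × C: 3 H
  1 × C: 1 H
  1 × C (aromatic): no H
  1 × S: 1 H
  Total hydrogens = 10.

10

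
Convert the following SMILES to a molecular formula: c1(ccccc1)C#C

C8H6

Heavy atoms from the SMILES: 8 C.
Implicit hydrogens by atom environment:
  5 × C (aromatic): 1 H each → 5
  1 × C: 1 H
  1 × C (aromatic): no H
  1 × C: no H
  Total hydrogens = 6.
Molecular formula: C8H6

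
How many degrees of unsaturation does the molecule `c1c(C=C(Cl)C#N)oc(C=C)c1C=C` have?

8

Molecular formula from the SMILES: C11H8ClNO.
DoU = (2C + 2 + N − H − X)/2 = (2·11 + 2 + 1 − 8 − 1)/2 = 16/2 = 8.
(Structurally: 1 ring(s) + 7 π bond(s) = 8.)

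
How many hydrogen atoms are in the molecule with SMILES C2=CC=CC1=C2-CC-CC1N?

Hydrogens are implicit in SMILES; fill each atom to its normal valence:
  4 × C (aromatic): 1 H each → 4
  3 × C: 2 H each → 6
  2 × C (aromatic): no H
  1 × C: 1 H
  1 × N: 2 H
  Total hydrogens = 13.

13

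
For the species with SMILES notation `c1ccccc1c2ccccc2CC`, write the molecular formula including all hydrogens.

C14H14

Heavy atoms from the SMILES: 14 C.
Implicit hydrogens by atom environment:
  9 × C (aromatic): 1 H each → 9
  3 × C (aromatic): no H
  1 × C: 3 H
  1 × C: 2 H
  Total hydrogens = 14.
Molecular formula: C14H14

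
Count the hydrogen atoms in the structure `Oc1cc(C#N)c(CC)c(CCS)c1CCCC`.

21

Hydrogens are implicit in SMILES; fill each atom to its normal valence:
  6 × C: 2 H each → 12
  5 × C (aromatic): no H
  2 × C: 3 H each → 6
  1 × C (aromatic): 1 H
  1 × C: no H
  1 × N: no H
  1 × O: 1 H
  1 × S: 1 H
  Total hydrogens = 21.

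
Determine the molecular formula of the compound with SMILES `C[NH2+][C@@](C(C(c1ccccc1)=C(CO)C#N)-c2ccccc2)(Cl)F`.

Heavy atoms from the SMILES: 19 C, 1 Cl, 1 F, 2 N, 1 O.
Implicit hydrogens by atom environment:
  10 × C (aromatic): 1 H each → 10
  4 × C: no H
  2 × C (aromatic): no H
  1 × C: 3 H
  1 × C: 2 H
  1 × C: 1 H
  1 × Cl: no H
  1 × F: no H
  1 × N (charge +1): 2 H
  1 × N: no H
  1 × O: 1 H
  Total hydrogens = 19.
Net charge +1.
Molecular formula: C19H19ClFN2O+

C19H19ClFN2O+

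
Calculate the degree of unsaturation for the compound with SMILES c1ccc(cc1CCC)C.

Molecular formula from the SMILES: C10H14.
DoU = (2C + 2 + N − H − X)/2 = (2·10 + 2 + 0 − 14 − 0)/2 = 8/2 = 4.
(Structurally: 1 ring(s) + 3 π bond(s) = 4.)

4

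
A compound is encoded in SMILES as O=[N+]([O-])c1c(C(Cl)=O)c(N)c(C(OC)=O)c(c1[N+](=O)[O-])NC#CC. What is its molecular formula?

Heavy atoms from the SMILES: 12 C, 1 Cl, 4 N, 7 O.
Implicit hydrogens by atom environment:
  6 × C (aromatic): no H
  5 × O: no H
  4 × C: no H
  2 × C: 3 H each → 6
  2 × N (charge +1): no H
  2 × O (charge -1): no H
  1 × Cl: no H
  1 × N: 2 H
  1 × N: 1 H
  Total hydrogens = 9.
Molecular formula: C12H9ClN4O7

C12H9ClN4O7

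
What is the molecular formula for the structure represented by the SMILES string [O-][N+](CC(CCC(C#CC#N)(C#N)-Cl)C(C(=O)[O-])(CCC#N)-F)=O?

Heavy atoms from the SMILES: 14 C, 1 Cl, 1 F, 4 N, 4 O.
Implicit hydrogens by atom environment:
  8 × C: no H
  5 × C: 2 H each → 10
  3 × N: no H
  2 × O: no H
  2 × O (charge -1): no H
  1 × C: 1 H
  1 × Cl: no H
  1 × F: no H
  1 × N (charge +1): no H
  Total hydrogens = 11.
Net charge -1.
Molecular formula: C14H11ClFN4O4-

C14H11ClFN4O4-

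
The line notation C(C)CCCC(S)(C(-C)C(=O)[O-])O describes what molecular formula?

C9H17O3S-

Heavy atoms from the SMILES: 9 C, 3 O, 1 S.
Implicit hydrogens by atom environment:
  4 × C: 2 H each → 8
  2 × C: 3 H each → 6
  2 × C: no H
  1 × C: 1 H
  1 × O: 1 H
  1 × O: no H
  1 × O (charge -1): no H
  1 × S: 1 H
  Total hydrogens = 17.
Net charge -1.
Molecular formula: C9H17O3S-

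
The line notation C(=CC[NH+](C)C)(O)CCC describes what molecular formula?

C8H18NO+

Heavy atoms from the SMILES: 8 C, 1 N, 1 O.
Implicit hydrogens by atom environment:
  3 × C: 3 H each → 9
  3 × C: 2 H each → 6
  1 × C: 1 H
  1 × C: no H
  1 × N (charge +1): 1 H
  1 × O: 1 H
  Total hydrogens = 18.
Net charge +1.
Molecular formula: C8H18NO+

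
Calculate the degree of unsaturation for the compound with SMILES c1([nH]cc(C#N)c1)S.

Molecular formula from the SMILES: C5H4N2S.
DoU = (2C + 2 + N − H − X)/2 = (2·5 + 2 + 2 − 4 − 0)/2 = 10/2 = 5.
(Structurally: 1 ring(s) + 4 π bond(s) = 5.)

5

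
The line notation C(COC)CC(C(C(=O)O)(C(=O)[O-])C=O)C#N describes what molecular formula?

C10H12NO6-

Heavy atoms from the SMILES: 10 C, 1 N, 6 O.
Implicit hydrogens by atom environment:
  4 × C: no H
  4 × O: no H
  3 × C: 2 H each → 6
  2 × C: 1 H each → 2
  1 × C: 3 H
  1 × N: no H
  1 × O: 1 H
  1 × O (charge -1): no H
  Total hydrogens = 12.
Net charge -1.
Molecular formula: C10H12NO6-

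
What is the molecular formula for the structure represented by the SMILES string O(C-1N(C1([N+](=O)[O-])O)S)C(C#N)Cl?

Heavy atoms from the SMILES: 4 C, 1 Cl, 3 N, 4 O, 1 S.
Implicit hydrogens by atom environment:
  2 × C: 1 H each → 2
  2 × C: no H
  2 × N: no H
  2 × O: no H
  1 × Cl: no H
  1 × N (charge +1): no H
  1 × O: 1 H
  1 × O (charge -1): no H
  1 × S: 1 H
  Total hydrogens = 4.
Molecular formula: C4H4ClN3O4S

C4H4ClN3O4S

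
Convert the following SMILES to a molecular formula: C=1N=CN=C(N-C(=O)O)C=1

Heavy atoms from the SMILES: 5 C, 3 N, 2 O.
Implicit hydrogens by atom environment:
  3 × C (aromatic): 1 H each → 3
  2 × N (aromatic): no H
  1 × C (aromatic): no H
  1 × C: no H
  1 × N: 1 H
  1 × O: 1 H
  1 × O: no H
  Total hydrogens = 5.
Molecular formula: C5H5N3O2

C5H5N3O2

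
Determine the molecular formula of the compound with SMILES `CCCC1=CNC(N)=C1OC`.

Heavy atoms from the SMILES: 8 C, 2 N, 1 O.
Implicit hydrogens by atom environment:
  3 × C (aromatic): no H
  2 × C: 3 H each → 6
  2 × C: 2 H each → 4
  1 × C (aromatic): 1 H
  1 × N: 2 H
  1 × N (aromatic): 1 H
  1 × O: no H
  Total hydrogens = 14.
Molecular formula: C8H14N2O

C8H14N2O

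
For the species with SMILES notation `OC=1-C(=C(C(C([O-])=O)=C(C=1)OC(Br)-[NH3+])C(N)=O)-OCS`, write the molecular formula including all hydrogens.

Heavy atoms from the SMILES: 1 Br, 10 C, 2 N, 6 O, 1 S.
Implicit hydrogens by atom environment:
  5 × C (aromatic): no H
  4 × O: no H
  2 × C: no H
  1 × Br: no H
  1 × C: 2 H
  1 × C (aromatic): 1 H
  1 × C: 1 H
  1 × N (charge +1): 3 H
  1 × N: 2 H
  1 × O: 1 H
  1 × O (charge -1): no H
  1 × S: 1 H
  Total hydrogens = 11.
Molecular formula: C10H11BrN2O6S

C10H11BrN2O6S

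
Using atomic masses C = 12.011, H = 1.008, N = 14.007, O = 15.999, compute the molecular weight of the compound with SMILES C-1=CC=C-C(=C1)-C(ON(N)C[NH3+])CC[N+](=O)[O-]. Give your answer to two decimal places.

241.27

Molecular formula: C10H17N4O3+.
M = 10×12.011 + 17×1.008 + 4×14.007 + 3×15.999 = 241.27 g/mol.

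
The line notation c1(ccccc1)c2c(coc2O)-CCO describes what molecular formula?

Heavy atoms from the SMILES: 12 C, 3 O.
Implicit hydrogens by atom environment:
  6 × C (aromatic): 1 H each → 6
  4 × C (aromatic): no H
  2 × C: 2 H each → 4
  2 × O: 1 H each → 2
  1 × O (aromatic): no H
  Total hydrogens = 12.
Molecular formula: C12H12O3

C12H12O3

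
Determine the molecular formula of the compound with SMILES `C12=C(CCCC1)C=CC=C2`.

Heavy atoms from the SMILES: 10 C.
Implicit hydrogens by atom environment:
  4 × C: 2 H each → 8
  4 × C (aromatic): 1 H each → 4
  2 × C (aromatic): no H
  Total hydrogens = 12.
Molecular formula: C10H12

C10H12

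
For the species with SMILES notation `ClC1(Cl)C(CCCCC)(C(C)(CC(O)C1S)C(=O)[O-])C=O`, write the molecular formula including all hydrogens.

Heavy atoms from the SMILES: 14 C, 2 Cl, 4 O, 1 S.
Implicit hydrogens by atom environment:
  5 × C: 2 H each → 10
  4 × C: no H
  3 × C: 1 H each → 3
  2 × C: 3 H each → 6
  2 × Cl: no H
  2 × O: no H
  1 × O: 1 H
  1 × O (charge -1): no H
  1 × S: 1 H
  Total hydrogens = 21.
Net charge -1.
Molecular formula: C14H21Cl2O4S-

C14H21Cl2O4S-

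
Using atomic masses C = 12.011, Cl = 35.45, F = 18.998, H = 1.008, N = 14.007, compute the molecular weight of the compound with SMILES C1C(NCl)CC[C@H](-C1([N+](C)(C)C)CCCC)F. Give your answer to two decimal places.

265.82

Molecular formula: C13H27ClFN2+.
M = 13×12.011 + 1×35.45 + 1×18.998 + 27×1.008 + 2×14.007 = 265.82 g/mol.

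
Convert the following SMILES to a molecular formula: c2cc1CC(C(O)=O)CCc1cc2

C11H12O2

Heavy atoms from the SMILES: 11 C, 2 O.
Implicit hydrogens by atom environment:
  4 × C (aromatic): 1 H each → 4
  3 × C: 2 H each → 6
  2 × C (aromatic): no H
  1 × C: 1 H
  1 × C: no H
  1 × O: 1 H
  1 × O: no H
  Total hydrogens = 12.
Molecular formula: C11H12O2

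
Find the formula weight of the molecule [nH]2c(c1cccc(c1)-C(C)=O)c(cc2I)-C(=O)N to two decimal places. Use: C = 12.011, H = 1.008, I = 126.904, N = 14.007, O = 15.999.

354.15

Molecular formula: C13H11IN2O2.
M = 13×12.011 + 11×1.008 + 1×126.904 + 2×14.007 + 2×15.999 = 354.15 g/mol.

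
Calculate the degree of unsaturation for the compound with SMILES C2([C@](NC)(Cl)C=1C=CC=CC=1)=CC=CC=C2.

8

Molecular formula from the SMILES: C14H14ClN.
DoU = (2C + 2 + N − H − X)/2 = (2·14 + 2 + 1 − 14 − 1)/2 = 16/2 = 8.
(Structurally: 2 ring(s) + 6 π bond(s) = 8.)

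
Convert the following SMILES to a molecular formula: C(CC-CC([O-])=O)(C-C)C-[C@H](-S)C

Heavy atoms from the SMILES: 10 C, 2 O, 1 S.
Implicit hydrogens by atom environment:
  5 × C: 2 H each → 10
  2 × C: 3 H each → 6
  2 × C: 1 H each → 2
  1 × C: no H
  1 × O: no H
  1 × O (charge -1): no H
  1 × S: 1 H
  Total hydrogens = 19.
Net charge -1.
Molecular formula: C10H19O2S-

C10H19O2S-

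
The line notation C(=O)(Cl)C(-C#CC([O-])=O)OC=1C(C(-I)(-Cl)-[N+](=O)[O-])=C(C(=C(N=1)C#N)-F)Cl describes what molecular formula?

C12HCl3FIN3O6-

Heavy atoms from the SMILES: 12 C, 3 Cl, 1 F, 1 I, 3 N, 6 O.
Implicit hydrogens by atom environment:
  6 × C: no H
  5 × C (aromatic): no H
  4 × O: no H
  3 × Cl: no H
  2 × O (charge -1): no H
  1 × C: 1 H
  1 × F: no H
  1 × I: no H
  1 × N (aromatic): no H
  1 × N: no H
  1 × N (charge +1): no H
  Total hydrogens = 1.
Net charge -1.
Molecular formula: C12HCl3FIN3O6-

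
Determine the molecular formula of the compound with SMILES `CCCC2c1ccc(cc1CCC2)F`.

C13H17F

Heavy atoms from the SMILES: 13 C, 1 F.
Implicit hydrogens by atom environment:
  5 × C: 2 H each → 10
  3 × C (aromatic): 1 H each → 3
  3 × C (aromatic): no H
  1 × C: 3 H
  1 × C: 1 H
  1 × F: no H
  Total hydrogens = 17.
Molecular formula: C13H17F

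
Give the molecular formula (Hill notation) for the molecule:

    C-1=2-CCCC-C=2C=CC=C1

Heavy atoms from the SMILES: 10 C.
Implicit hydrogens by atom environment:
  4 × C: 2 H each → 8
  4 × C (aromatic): 1 H each → 4
  2 × C (aromatic): no H
  Total hydrogens = 12.
Molecular formula: C10H12

C10H12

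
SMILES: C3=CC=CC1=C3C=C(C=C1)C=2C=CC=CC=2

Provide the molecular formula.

C16H12

Heavy atoms from the SMILES: 16 C.
Implicit hydrogens by atom environment:
  12 × C (aromatic): 1 H each → 12
  4 × C (aromatic): no H
  Total hydrogens = 12.
Molecular formula: C16H12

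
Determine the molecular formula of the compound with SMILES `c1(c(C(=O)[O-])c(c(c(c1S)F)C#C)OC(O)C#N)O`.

Heavy atoms from the SMILES: 11 C, 1 F, 1 N, 5 O, 1 S.
Implicit hydrogens by atom environment:
  6 × C (aromatic): no H
  3 × C: no H
  2 × C: 1 H each → 2
  2 × O: 1 H each → 2
  2 × O: no H
  1 × F: no H
  1 × N: no H
  1 × O (charge -1): no H
  1 × S: 1 H
  Total hydrogens = 5.
Net charge -1.
Molecular formula: C11H5FNO5S-

C11H5FNO5S-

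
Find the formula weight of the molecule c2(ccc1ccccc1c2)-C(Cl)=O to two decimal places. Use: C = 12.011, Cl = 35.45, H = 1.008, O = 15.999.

190.63

Molecular formula: C11H7ClO.
M = 11×12.011 + 1×35.45 + 7×1.008 + 1×15.999 = 190.63 g/mol.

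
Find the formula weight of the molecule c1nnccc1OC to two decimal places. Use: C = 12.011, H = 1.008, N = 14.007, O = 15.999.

110.12

Molecular formula: C5H6N2O.
M = 5×12.011 + 6×1.008 + 2×14.007 + 1×15.999 = 110.12 g/mol.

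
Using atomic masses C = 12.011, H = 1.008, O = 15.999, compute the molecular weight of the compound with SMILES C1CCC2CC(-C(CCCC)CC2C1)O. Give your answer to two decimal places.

Molecular formula: C14H26O.
M = 14×12.011 + 26×1.008 + 1×15.999 = 210.36 g/mol.

210.36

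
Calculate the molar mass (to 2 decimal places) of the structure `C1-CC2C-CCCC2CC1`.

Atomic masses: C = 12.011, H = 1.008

138.25

Molecular formula: C10H18.
M = 10×12.011 + 18×1.008 = 138.25 g/mol.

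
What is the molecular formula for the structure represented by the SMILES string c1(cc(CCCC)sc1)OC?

Heavy atoms from the SMILES: 9 C, 1 O, 1 S.
Implicit hydrogens by atom environment:
  3 × C: 2 H each → 6
  2 × C: 3 H each → 6
  2 × C (aromatic): 1 H each → 2
  2 × C (aromatic): no H
  1 × O: no H
  1 × S (aromatic): no H
  Total hydrogens = 14.
Molecular formula: C9H14OS

C9H14OS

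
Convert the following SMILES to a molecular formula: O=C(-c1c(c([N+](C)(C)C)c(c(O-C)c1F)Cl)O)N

Heavy atoms from the SMILES: 11 C, 1 Cl, 1 F, 2 N, 3 O.
Implicit hydrogens by atom environment:
  6 × C (aromatic): no H
  4 × C: 3 H each → 12
  2 × O: no H
  1 × C: no H
  1 × Cl: no H
  1 × F: no H
  1 × N: 2 H
  1 × N (charge +1): no H
  1 × O: 1 H
  Total hydrogens = 15.
Net charge +1.
Molecular formula: C11H15ClFN2O3+

C11H15ClFN2O3+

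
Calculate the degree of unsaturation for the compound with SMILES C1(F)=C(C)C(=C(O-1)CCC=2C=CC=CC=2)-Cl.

Molecular formula from the SMILES: C13H12ClFO.
DoU = (2C + 2 + N − H − X)/2 = (2·13 + 2 + 0 − 12 − 2)/2 = 14/2 = 7.
(Structurally: 2 ring(s) + 5 π bond(s) = 7.)

7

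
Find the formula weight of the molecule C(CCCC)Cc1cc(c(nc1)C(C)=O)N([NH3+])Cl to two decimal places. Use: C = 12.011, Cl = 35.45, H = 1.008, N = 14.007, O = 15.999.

Molecular formula: C13H21ClN3O+.
M = 13×12.011 + 1×35.45 + 21×1.008 + 3×14.007 + 1×15.999 = 270.78 g/mol.

270.78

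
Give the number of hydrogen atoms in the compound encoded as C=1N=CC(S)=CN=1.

4

Hydrogens are implicit in SMILES; fill each atom to its normal valence:
  3 × C (aromatic): 1 H each → 3
  2 × N (aromatic): no H
  1 × C (aromatic): no H
  1 × S: 1 H
  Total hydrogens = 4.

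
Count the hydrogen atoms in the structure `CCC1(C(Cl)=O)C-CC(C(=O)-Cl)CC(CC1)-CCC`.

24

Hydrogens are implicit in SMILES; fill each atom to its normal valence:
  8 × C: 2 H each → 16
  3 × C: no H
  2 × C: 3 H each → 6
  2 × C: 1 H each → 2
  2 × Cl: no H
  2 × O: no H
  Total hydrogens = 24.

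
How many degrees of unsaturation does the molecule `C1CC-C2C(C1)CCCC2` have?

Molecular formula from the SMILES: C10H18.
DoU = (2C + 2 + N − H − X)/2 = (2·10 + 2 + 0 − 18 − 0)/2 = 4/2 = 2.
(Structurally: 2 ring(s) + 0 π bond(s) = 2.)

2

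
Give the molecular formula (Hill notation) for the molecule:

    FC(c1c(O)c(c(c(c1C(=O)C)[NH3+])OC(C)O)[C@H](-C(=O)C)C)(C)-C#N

Heavy atoms from the SMILES: 17 C, 1 F, 2 N, 5 O.
Implicit hydrogens by atom environment:
  6 × C (aromatic): no H
  5 × C: 3 H each → 15
  4 × C: no H
  3 × O: no H
  2 × C: 1 H each → 2
  2 × O: 1 H each → 2
  1 × F: no H
  1 × N (charge +1): 3 H
  1 × N: no H
  Total hydrogens = 22.
Net charge +1.
Molecular formula: C17H22FN2O5+

C17H22FN2O5+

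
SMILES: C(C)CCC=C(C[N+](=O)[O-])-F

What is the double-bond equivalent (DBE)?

Molecular formula from the SMILES: C7H12FNO2.
DoU = (2C + 2 + N − H − X)/2 = (2·7 + 2 + 1 − 12 − 1)/2 = 4/2 = 2.
(Structurally: 0 ring(s) + 2 π bond(s) = 2.)

2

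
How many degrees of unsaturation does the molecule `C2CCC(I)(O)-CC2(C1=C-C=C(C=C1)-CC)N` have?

Molecular formula from the SMILES: C14H20INO.
DoU = (2C + 2 + N − H − X)/2 = (2·14 + 2 + 1 − 20 − 1)/2 = 10/2 = 5.
(Structurally: 2 ring(s) + 3 π bond(s) = 5.)

5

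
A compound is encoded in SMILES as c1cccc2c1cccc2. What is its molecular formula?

C10H8

Heavy atoms from the SMILES: 10 C.
Implicit hydrogens by atom environment:
  8 × C (aromatic): 1 H each → 8
  2 × C (aromatic): no H
  Total hydrogens = 8.
Molecular formula: C10H8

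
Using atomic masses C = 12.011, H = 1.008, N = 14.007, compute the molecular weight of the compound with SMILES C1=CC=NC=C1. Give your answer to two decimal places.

79.10

Molecular formula: C5H5N.
M = 5×12.011 + 5×1.008 + 1×14.007 = 79.10 g/mol.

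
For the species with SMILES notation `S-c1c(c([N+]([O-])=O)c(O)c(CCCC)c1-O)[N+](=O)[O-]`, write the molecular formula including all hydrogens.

C10H12N2O6S

Heavy atoms from the SMILES: 10 C, 2 N, 6 O, 1 S.
Implicit hydrogens by atom environment:
  6 × C (aromatic): no H
  3 × C: 2 H each → 6
  2 × N (charge +1): no H
  2 × O: 1 H each → 2
  2 × O: no H
  2 × O (charge -1): no H
  1 × C: 3 H
  1 × S: 1 H
  Total hydrogens = 12.
Molecular formula: C10H12N2O6S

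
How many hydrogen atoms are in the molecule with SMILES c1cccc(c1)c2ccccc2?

Hydrogens are implicit in SMILES; fill each atom to its normal valence:
  10 × C (aromatic): 1 H each → 10
  2 × C (aromatic): no H
  Total hydrogens = 10.

10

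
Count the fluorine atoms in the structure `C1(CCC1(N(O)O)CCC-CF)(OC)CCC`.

1

The symbol for fluorine appears 1 time in the SMILES.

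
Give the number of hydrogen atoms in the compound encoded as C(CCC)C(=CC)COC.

18

Hydrogens are implicit in SMILES; fill each atom to its normal valence:
  4 × C: 2 H each → 8
  3 × C: 3 H each → 9
  1 × C: 1 H
  1 × C: no H
  1 × O: no H
  Total hydrogens = 18.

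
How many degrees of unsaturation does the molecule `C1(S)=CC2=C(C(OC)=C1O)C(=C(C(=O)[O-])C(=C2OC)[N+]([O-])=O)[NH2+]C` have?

9

Molecular formula from the SMILES: C14H14N2O7S.
DoU = (2C + 2 + N − H − X)/2 = (2·14 + 2 + 2 − 14 − 0)/2 = 18/2 = 9.
(Structurally: 2 ring(s) + 7 π bond(s) = 9.)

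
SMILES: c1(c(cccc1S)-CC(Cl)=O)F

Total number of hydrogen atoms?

6

Hydrogens are implicit in SMILES; fill each atom to its normal valence:
  3 × C (aromatic): 1 H each → 3
  3 × C (aromatic): no H
  1 × C: 2 H
  1 × C: no H
  1 × Cl: no H
  1 × F: no H
  1 × O: no H
  1 × S: 1 H
  Total hydrogens = 6.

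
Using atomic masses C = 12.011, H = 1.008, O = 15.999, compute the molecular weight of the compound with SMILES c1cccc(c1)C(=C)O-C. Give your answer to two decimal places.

Molecular formula: C9H10O.
M = 9×12.011 + 10×1.008 + 1×15.999 = 134.18 g/mol.

134.18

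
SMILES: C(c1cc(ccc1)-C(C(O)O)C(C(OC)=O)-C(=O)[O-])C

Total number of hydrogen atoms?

17

Hydrogens are implicit in SMILES; fill each atom to its normal valence:
  4 × C (aromatic): 1 H each → 4
  3 × C: 1 H each → 3
  3 × O: no H
  2 × C: 3 H each → 6
  2 × C (aromatic): no H
  2 × C: no H
  2 × O: 1 H each → 2
  1 × C: 2 H
  1 × O (charge -1): no H
  Total hydrogens = 17.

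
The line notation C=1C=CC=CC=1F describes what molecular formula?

C6H5F

Heavy atoms from the SMILES: 6 C, 1 F.
Implicit hydrogens by atom environment:
  5 × C (aromatic): 1 H each → 5
  1 × C (aromatic): no H
  1 × F: no H
  Total hydrogens = 5.
Molecular formula: C6H5F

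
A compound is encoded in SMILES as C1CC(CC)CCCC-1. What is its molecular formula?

C9H18

Heavy atoms from the SMILES: 9 C.
Implicit hydrogens by atom environment:
  7 × C: 2 H each → 14
  1 × C: 3 H
  1 × C: 1 H
  Total hydrogens = 18.
Molecular formula: C9H18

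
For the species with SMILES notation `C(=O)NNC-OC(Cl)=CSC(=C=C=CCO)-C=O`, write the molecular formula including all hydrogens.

C10H11ClN2O4S

Heavy atoms from the SMILES: 10 C, 1 Cl, 2 N, 4 O, 1 S.
Implicit hydrogens by atom environment:
  4 × C: 1 H each → 4
  4 × C: no H
  3 × O: no H
  2 × C: 2 H each → 4
  2 × N: 1 H each → 2
  1 × Cl: no H
  1 × O: 1 H
  1 × S: no H
  Total hydrogens = 11.
Molecular formula: C10H11ClN2O4S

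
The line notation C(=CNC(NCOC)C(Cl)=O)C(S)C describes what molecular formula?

Heavy atoms from the SMILES: 8 C, 1 Cl, 2 N, 2 O, 1 S.
Implicit hydrogens by atom environment:
  4 × C: 1 H each → 4
  2 × C: 3 H each → 6
  2 × N: 1 H each → 2
  2 × O: no H
  1 × C: 2 H
  1 × C: no H
  1 × Cl: no H
  1 × S: 1 H
  Total hydrogens = 15.
Molecular formula: C8H15ClN2O2S

C8H15ClN2O2S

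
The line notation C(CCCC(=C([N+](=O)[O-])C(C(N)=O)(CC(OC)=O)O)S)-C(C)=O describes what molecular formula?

C13H20N2O7S

Heavy atoms from the SMILES: 13 C, 2 N, 7 O, 1 S.
Implicit hydrogens by atom environment:
  6 × C: no H
  5 × C: 2 H each → 10
  5 × O: no H
  2 × C: 3 H each → 6
  1 × N: 2 H
  1 × N (charge +1): no H
  1 × O: 1 H
  1 × O (charge -1): no H
  1 × S: 1 H
  Total hydrogens = 20.
Molecular formula: C13H20N2O7S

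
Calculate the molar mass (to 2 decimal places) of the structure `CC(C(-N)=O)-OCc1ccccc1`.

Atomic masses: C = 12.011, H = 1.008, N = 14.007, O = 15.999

Molecular formula: C10H13NO2.
M = 10×12.011 + 13×1.008 + 1×14.007 + 2×15.999 = 179.22 g/mol.

179.22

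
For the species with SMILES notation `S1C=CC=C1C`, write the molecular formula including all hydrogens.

Heavy atoms from the SMILES: 5 C, 1 S.
Implicit hydrogens by atom environment:
  3 × C (aromatic): 1 H each → 3
  1 × C: 3 H
  1 × C (aromatic): no H
  1 × S (aromatic): no H
  Total hydrogens = 6.
Molecular formula: C5H6S

C5H6S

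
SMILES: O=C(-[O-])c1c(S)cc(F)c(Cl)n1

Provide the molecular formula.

Heavy atoms from the SMILES: 6 C, 1 Cl, 1 F, 1 N, 2 O, 1 S.
Implicit hydrogens by atom environment:
  4 × C (aromatic): no H
  1 × C (aromatic): 1 H
  1 × C: no H
  1 × Cl: no H
  1 × F: no H
  1 × N (aromatic): no H
  1 × O: no H
  1 × O (charge -1): no H
  1 × S: 1 H
  Total hydrogens = 2.
Net charge -1.
Molecular formula: C6H2ClFNO2S-

C6H2ClFNO2S-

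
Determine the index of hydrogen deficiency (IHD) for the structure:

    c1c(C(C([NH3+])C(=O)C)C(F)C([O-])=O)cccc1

6

Molecular formula from the SMILES: C12H14FNO3.
DoU = (2C + 2 + N − H − X)/2 = (2·12 + 2 + 1 − 14 − 1)/2 = 12/2 = 6.
(Structurally: 1 ring(s) + 5 π bond(s) = 6.)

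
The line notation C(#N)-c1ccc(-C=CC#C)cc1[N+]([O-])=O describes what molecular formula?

Heavy atoms from the SMILES: 11 C, 2 N, 2 O.
Implicit hydrogens by atom environment:
  3 × C (aromatic): 1 H each → 3
  3 × C: 1 H each → 3
  3 × C (aromatic): no H
  2 × C: no H
  1 × N: no H
  1 × N (charge +1): no H
  1 × O: no H
  1 × O (charge -1): no H
  Total hydrogens = 6.
Molecular formula: C11H6N2O2

C11H6N2O2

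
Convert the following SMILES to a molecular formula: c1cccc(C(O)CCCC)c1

Heavy atoms from the SMILES: 11 C, 1 O.
Implicit hydrogens by atom environment:
  5 × C (aromatic): 1 H each → 5
  3 × C: 2 H each → 6
  1 × C: 3 H
  1 × C: 1 H
  1 × C (aromatic): no H
  1 × O: 1 H
  Total hydrogens = 16.
Molecular formula: C11H16O

C11H16O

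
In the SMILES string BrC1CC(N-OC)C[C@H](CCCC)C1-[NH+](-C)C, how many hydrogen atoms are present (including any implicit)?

28

Hydrogens are implicit in SMILES; fill each atom to its normal valence:
  5 × C: 2 H each → 10
  4 × C: 3 H each → 12
  4 × C: 1 H each → 4
  1 × Br: no H
  1 × N: 1 H
  1 × N (charge +1): 1 H
  1 × O: no H
  Total hydrogens = 28.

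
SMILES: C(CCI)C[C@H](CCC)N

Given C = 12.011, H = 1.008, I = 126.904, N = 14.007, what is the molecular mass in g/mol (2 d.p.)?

Molecular formula: C8H18IN.
M = 8×12.011 + 18×1.008 + 1×126.904 + 1×14.007 = 255.14 g/mol.

255.14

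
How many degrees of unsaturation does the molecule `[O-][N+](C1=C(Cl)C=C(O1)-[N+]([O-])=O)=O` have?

5

Molecular formula from the SMILES: C4HClN2O5.
DoU = (2C + 2 + N − H − X)/2 = (2·4 + 2 + 2 − 1 − 1)/2 = 10/2 = 5.
(Structurally: 1 ring(s) + 4 π bond(s) = 5.)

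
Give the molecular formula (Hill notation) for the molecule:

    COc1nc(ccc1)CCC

C9H13NO

Heavy atoms from the SMILES: 9 C, 1 N, 1 O.
Implicit hydrogens by atom environment:
  3 × C (aromatic): 1 H each → 3
  2 × C: 3 H each → 6
  2 × C: 2 H each → 4
  2 × C (aromatic): no H
  1 × N (aromatic): no H
  1 × O: no H
  Total hydrogens = 13.
Molecular formula: C9H13NO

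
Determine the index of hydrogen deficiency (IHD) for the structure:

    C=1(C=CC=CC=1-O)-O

4

Molecular formula from the SMILES: C6H6O2.
DoU = (2C + 2 + N − H − X)/2 = (2·6 + 2 + 0 − 6 − 0)/2 = 8/2 = 4.
(Structurally: 1 ring(s) + 3 π bond(s) = 4.)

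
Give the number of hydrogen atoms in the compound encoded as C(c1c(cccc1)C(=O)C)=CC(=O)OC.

Hydrogens are implicit in SMILES; fill each atom to its normal valence:
  4 × C (aromatic): 1 H each → 4
  3 × O: no H
  2 × C: 3 H each → 6
  2 × C: 1 H each → 2
  2 × C (aromatic): no H
  2 × C: no H
  Total hydrogens = 12.

12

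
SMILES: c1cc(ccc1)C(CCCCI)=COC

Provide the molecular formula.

Heavy atoms from the SMILES: 13 C, 1 I, 1 O.
Implicit hydrogens by atom environment:
  5 × C (aromatic): 1 H each → 5
  4 × C: 2 H each → 8
  1 × C: 3 H
  1 × C: 1 H
  1 × C: no H
  1 × C (aromatic): no H
  1 × I: no H
  1 × O: no H
  Total hydrogens = 17.
Molecular formula: C13H17IO

C13H17IO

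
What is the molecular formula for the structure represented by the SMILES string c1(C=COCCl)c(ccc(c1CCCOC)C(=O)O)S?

Heavy atoms from the SMILES: 14 C, 1 Cl, 4 O, 1 S.
Implicit hydrogens by atom environment:
  4 × C: 2 H each → 8
  4 × C (aromatic): no H
  3 × O: no H
  2 × C (aromatic): 1 H each → 2
  2 × C: 1 H each → 2
  1 × C: 3 H
  1 × C: no H
  1 × Cl: no H
  1 × O: 1 H
  1 × S: 1 H
  Total hydrogens = 17.
Molecular formula: C14H17ClO4S

C14H17ClO4S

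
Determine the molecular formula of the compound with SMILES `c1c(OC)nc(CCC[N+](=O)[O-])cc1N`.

C9H13N3O3

Heavy atoms from the SMILES: 9 C, 3 N, 3 O.
Implicit hydrogens by atom environment:
  3 × C: 2 H each → 6
  3 × C (aromatic): no H
  2 × C (aromatic): 1 H each → 2
  2 × O: no H
  1 × C: 3 H
  1 × N: 2 H
  1 × N (aromatic): no H
  1 × N (charge +1): no H
  1 × O (charge -1): no H
  Total hydrogens = 13.
Molecular formula: C9H13N3O3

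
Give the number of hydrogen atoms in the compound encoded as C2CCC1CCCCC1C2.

Hydrogens are implicit in SMILES; fill each atom to its normal valence:
  8 × C: 2 H each → 16
  2 × C: 1 H each → 2
  Total hydrogens = 18.

18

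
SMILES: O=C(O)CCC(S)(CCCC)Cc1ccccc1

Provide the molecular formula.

Heavy atoms from the SMILES: 15 C, 2 O, 1 S.
Implicit hydrogens by atom environment:
  6 × C: 2 H each → 12
  5 × C (aromatic): 1 H each → 5
  2 × C: no H
  1 × C: 3 H
  1 × C (aromatic): no H
  1 × O: 1 H
  1 × O: no H
  1 × S: 1 H
  Total hydrogens = 22.
Molecular formula: C15H22O2S

C15H22O2S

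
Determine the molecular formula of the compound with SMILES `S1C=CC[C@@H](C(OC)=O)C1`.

Heavy atoms from the SMILES: 7 C, 2 O, 1 S.
Implicit hydrogens by atom environment:
  3 × C: 1 H each → 3
  2 × C: 2 H each → 4
  2 × O: no H
  1 × C: 3 H
  1 × C: no H
  1 × S: no H
  Total hydrogens = 10.
Molecular formula: C7H10O2S

C7H10O2S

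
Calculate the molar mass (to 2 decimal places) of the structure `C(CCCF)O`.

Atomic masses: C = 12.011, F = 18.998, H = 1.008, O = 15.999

Molecular formula: C4H9FO.
M = 4×12.011 + 1×18.998 + 9×1.008 + 1×15.999 = 92.11 g/mol.

92.11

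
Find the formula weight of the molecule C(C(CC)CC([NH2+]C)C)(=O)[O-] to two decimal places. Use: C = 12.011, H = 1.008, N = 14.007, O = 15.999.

159.23

Molecular formula: C8H17NO2.
M = 8×12.011 + 17×1.008 + 1×14.007 + 2×15.999 = 159.23 g/mol.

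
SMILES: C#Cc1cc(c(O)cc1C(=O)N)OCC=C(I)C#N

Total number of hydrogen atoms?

Hydrogens are implicit in SMILES; fill each atom to its normal valence:
  4 × C (aromatic): no H
  4 × C: no H
  2 × C (aromatic): 1 H each → 2
  2 × C: 1 H each → 2
  2 × O: no H
  1 × C: 2 H
  1 × I: no H
  1 × N: 2 H
  1 × N: no H
  1 × O: 1 H
  Total hydrogens = 9.

9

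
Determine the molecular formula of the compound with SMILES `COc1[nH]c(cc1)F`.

C5H6FNO

Heavy atoms from the SMILES: 5 C, 1 F, 1 N, 1 O.
Implicit hydrogens by atom environment:
  2 × C (aromatic): 1 H each → 2
  2 × C (aromatic): no H
  1 × C: 3 H
  1 × F: no H
  1 × N (aromatic): 1 H
  1 × O: no H
  Total hydrogens = 6.
Molecular formula: C5H6FNO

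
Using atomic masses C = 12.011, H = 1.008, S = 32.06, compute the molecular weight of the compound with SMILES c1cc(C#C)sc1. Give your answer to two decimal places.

Molecular formula: C6H4S.
M = 6×12.011 + 4×1.008 + 1×32.06 = 108.16 g/mol.

108.16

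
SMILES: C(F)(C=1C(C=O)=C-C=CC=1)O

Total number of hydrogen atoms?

Hydrogens are implicit in SMILES; fill each atom to its normal valence:
  4 × C (aromatic): 1 H each → 4
  2 × C: 1 H each → 2
  2 × C (aromatic): no H
  1 × F: no H
  1 × O: 1 H
  1 × O: no H
  Total hydrogens = 7.

7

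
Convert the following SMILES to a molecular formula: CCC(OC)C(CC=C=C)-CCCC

Heavy atoms from the SMILES: 13 C, 1 O.
Implicit hydrogens by atom environment:
  6 × C: 2 H each → 12
  3 × C: 3 H each → 9
  3 × C: 1 H each → 3
  1 × C: no H
  1 × O: no H
  Total hydrogens = 24.
Molecular formula: C13H24O

C13H24O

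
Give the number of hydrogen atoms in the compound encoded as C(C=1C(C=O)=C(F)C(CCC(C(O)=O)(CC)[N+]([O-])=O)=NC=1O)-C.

17

Hydrogens are implicit in SMILES; fill each atom to its normal valence:
  5 × C (aromatic): no H
  4 × C: 2 H each → 8
  3 × O: no H
  2 × C: 3 H each → 6
  2 × C: no H
  2 × O: 1 H each → 2
  1 × C: 1 H
  1 × F: no H
  1 × N (aromatic): no H
  1 × N (charge +1): no H
  1 × O (charge -1): no H
  Total hydrogens = 17.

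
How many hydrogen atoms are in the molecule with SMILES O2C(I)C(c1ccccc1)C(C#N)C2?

Hydrogens are implicit in SMILES; fill each atom to its normal valence:
  5 × C (aromatic): 1 H each → 5
  3 × C: 1 H each → 3
  1 × C: 2 H
  1 × C: no H
  1 × C (aromatic): no H
  1 × I: no H
  1 × N: no H
  1 × O: no H
  Total hydrogens = 10.

10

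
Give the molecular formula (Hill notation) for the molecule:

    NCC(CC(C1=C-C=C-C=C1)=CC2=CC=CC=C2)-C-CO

Heavy atoms from the SMILES: 19 C, 1 N, 1 O.
Implicit hydrogens by atom environment:
  10 × C (aromatic): 1 H each → 10
  4 × C: 2 H each → 8
  2 × C: 1 H each → 2
  2 × C (aromatic): no H
  1 × C: no H
  1 × N: 2 H
  1 × O: 1 H
  Total hydrogens = 23.
Molecular formula: C19H23NO

C19H23NO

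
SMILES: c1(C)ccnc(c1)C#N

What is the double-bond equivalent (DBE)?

Molecular formula from the SMILES: C7H6N2.
DoU = (2C + 2 + N − H − X)/2 = (2·7 + 2 + 2 − 6 − 0)/2 = 12/2 = 6.
(Structurally: 1 ring(s) + 5 π bond(s) = 6.)

6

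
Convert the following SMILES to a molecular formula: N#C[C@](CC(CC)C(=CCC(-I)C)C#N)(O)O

Heavy atoms from the SMILES: 12 C, 1 I, 2 N, 2 O.
Implicit hydrogens by atom environment:
  4 × C: no H
  3 × C: 2 H each → 6
  3 × C: 1 H each → 3
  2 × C: 3 H each → 6
  2 × N: no H
  2 × O: 1 H each → 2
  1 × I: no H
  Total hydrogens = 17.
Molecular formula: C12H17IN2O2

C12H17IN2O2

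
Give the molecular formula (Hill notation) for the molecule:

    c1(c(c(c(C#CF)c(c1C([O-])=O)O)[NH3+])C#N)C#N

C11H4FN3O3

Heavy atoms from the SMILES: 11 C, 1 F, 3 N, 3 O.
Implicit hydrogens by atom environment:
  6 × C (aromatic): no H
  5 × C: no H
  2 × N: no H
  1 × F: no H
  1 × N (charge +1): 3 H
  1 × O: 1 H
  1 × O: no H
  1 × O (charge -1): no H
  Total hydrogens = 4.
Molecular formula: C11H4FN3O3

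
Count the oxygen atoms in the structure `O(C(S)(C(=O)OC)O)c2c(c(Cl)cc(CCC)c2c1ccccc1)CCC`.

The symbol for oxygen appears 4 times in the SMILES.

4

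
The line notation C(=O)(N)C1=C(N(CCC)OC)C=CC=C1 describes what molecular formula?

Heavy atoms from the SMILES: 11 C, 2 N, 2 O.
Implicit hydrogens by atom environment:
  4 × C (aromatic): 1 H each → 4
  2 × C: 3 H each → 6
  2 × C: 2 H each → 4
  2 × C (aromatic): no H
  2 × O: no H
  1 × C: no H
  1 × N: 2 H
  1 × N: no H
  Total hydrogens = 16.
Molecular formula: C11H16N2O2

C11H16N2O2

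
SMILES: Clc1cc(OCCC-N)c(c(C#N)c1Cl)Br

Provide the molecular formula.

C10H9BrCl2N2O

Heavy atoms from the SMILES: 1 Br, 10 C, 2 Cl, 2 N, 1 O.
Implicit hydrogens by atom environment:
  5 × C (aromatic): no H
  3 × C: 2 H each → 6
  2 × Cl: no H
  1 × Br: no H
  1 × C (aromatic): 1 H
  1 × C: no H
  1 × N: 2 H
  1 × N: no H
  1 × O: no H
  Total hydrogens = 9.
Molecular formula: C10H9BrCl2N2O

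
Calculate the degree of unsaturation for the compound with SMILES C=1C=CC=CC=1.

Molecular formula from the SMILES: C6H6.
DoU = (2C + 2 + N − H − X)/2 = (2·6 + 2 + 0 − 6 − 0)/2 = 8/2 = 4.
(Structurally: 1 ring(s) + 3 π bond(s) = 4.)

4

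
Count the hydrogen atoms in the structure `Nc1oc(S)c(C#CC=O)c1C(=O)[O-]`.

4

Hydrogens are implicit in SMILES; fill each atom to its normal valence:
  4 × C (aromatic): no H
  3 × C: no H
  2 × O: no H
  1 × C: 1 H
  1 × N: 2 H
  1 × O (aromatic): no H
  1 × O (charge -1): no H
  1 × S: 1 H
  Total hydrogens = 4.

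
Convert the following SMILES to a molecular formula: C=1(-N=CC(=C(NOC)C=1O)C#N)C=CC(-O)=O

C10H9N3O4

Heavy atoms from the SMILES: 10 C, 3 N, 4 O.
Implicit hydrogens by atom environment:
  4 × C (aromatic): no H
  2 × C: 1 H each → 2
  2 × C: no H
  2 × O: 1 H each → 2
  2 × O: no H
  1 × C: 3 H
  1 × C (aromatic): 1 H
  1 × N: 1 H
  1 × N (aromatic): no H
  1 × N: no H
  Total hydrogens = 9.
Molecular formula: C10H9N3O4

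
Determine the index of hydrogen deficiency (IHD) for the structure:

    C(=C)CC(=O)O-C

Molecular formula from the SMILES: C5H8O2.
DoU = (2C + 2 + N − H − X)/2 = (2·5 + 2 + 0 − 8 − 0)/2 = 4/2 = 2.
(Structurally: 0 ring(s) + 2 π bond(s) = 2.)

2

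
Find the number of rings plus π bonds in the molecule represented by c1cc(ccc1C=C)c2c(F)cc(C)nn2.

9

Molecular formula from the SMILES: C13H11FN2.
DoU = (2C + 2 + N − H − X)/2 = (2·13 + 2 + 2 − 11 − 1)/2 = 18/2 = 9.
(Structurally: 2 ring(s) + 7 π bond(s) = 9.)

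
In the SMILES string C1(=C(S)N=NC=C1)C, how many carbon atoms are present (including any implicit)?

The symbol for carbon appears 5 times in the SMILES.

5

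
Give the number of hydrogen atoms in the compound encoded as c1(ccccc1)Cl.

5

Hydrogens are implicit in SMILES; fill each atom to its normal valence:
  5 × C (aromatic): 1 H each → 5
  1 × C (aromatic): no H
  1 × Cl: no H
  Total hydrogens = 5.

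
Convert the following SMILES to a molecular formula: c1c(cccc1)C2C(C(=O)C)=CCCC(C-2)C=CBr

C17H19BrO

Heavy atoms from the SMILES: 1 Br, 17 C, 1 O.
Implicit hydrogens by atom environment:
  5 × C: 1 H each → 5
  5 × C (aromatic): 1 H each → 5
  3 × C: 2 H each → 6
  2 × C: no H
  1 × Br: no H
  1 × C: 3 H
  1 × C (aromatic): no H
  1 × O: no H
  Total hydrogens = 19.
Molecular formula: C17H19BrO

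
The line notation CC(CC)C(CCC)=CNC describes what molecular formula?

Heavy atoms from the SMILES: 10 C, 1 N.
Implicit hydrogens by atom environment:
  4 × C: 3 H each → 12
  3 × C: 2 H each → 6
  2 × C: 1 H each → 2
  1 × C: no H
  1 × N: 1 H
  Total hydrogens = 21.
Molecular formula: C10H21N

C10H21N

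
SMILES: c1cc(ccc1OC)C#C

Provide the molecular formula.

C9H8O

Heavy atoms from the SMILES: 9 C, 1 O.
Implicit hydrogens by atom environment:
  4 × C (aromatic): 1 H each → 4
  2 × C (aromatic): no H
  1 × C: 3 H
  1 × C: 1 H
  1 × C: no H
  1 × O: no H
  Total hydrogens = 8.
Molecular formula: C9H8O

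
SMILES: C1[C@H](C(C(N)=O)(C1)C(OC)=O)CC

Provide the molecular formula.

C9H15NO3

Heavy atoms from the SMILES: 9 C, 1 N, 3 O.
Implicit hydrogens by atom environment:
  3 × C: 2 H each → 6
  3 × C: no H
  3 × O: no H
  2 × C: 3 H each → 6
  1 × C: 1 H
  1 × N: 2 H
  Total hydrogens = 15.
Molecular formula: C9H15NO3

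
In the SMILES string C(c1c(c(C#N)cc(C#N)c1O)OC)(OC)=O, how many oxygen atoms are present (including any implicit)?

4

The symbol for oxygen appears 4 times in the SMILES.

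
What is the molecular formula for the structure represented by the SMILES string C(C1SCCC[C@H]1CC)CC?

Heavy atoms from the SMILES: 10 C, 1 S.
Implicit hydrogens by atom environment:
  6 × C: 2 H each → 12
  2 × C: 3 H each → 6
  2 × C: 1 H each → 2
  1 × S: no H
  Total hydrogens = 20.
Molecular formula: C10H20S

C10H20S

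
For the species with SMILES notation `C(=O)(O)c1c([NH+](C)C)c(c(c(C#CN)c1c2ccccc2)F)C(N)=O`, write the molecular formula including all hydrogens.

Heavy atoms from the SMILES: 18 C, 1 F, 3 N, 3 O.
Implicit hydrogens by atom environment:
  7 × C (aromatic): no H
  5 × C (aromatic): 1 H each → 5
  4 × C: no H
  2 × C: 3 H each → 6
  2 × N: 2 H each → 4
  2 × O: no H
  1 × F: no H
  1 × N (charge +1): 1 H
  1 × O: 1 H
  Total hydrogens = 17.
Net charge +1.
Molecular formula: C18H17FN3O3+

C18H17FN3O3+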